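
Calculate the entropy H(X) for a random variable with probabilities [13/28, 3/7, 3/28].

H(X) = -Σ p(x) log₂ p(x)
  -13/28 × log₂(13/28) = 0.5139
  -3/7 × log₂(3/7) = 0.5239
  -3/28 × log₂(3/28) = 0.3453
H(X) = 1.3831 bits


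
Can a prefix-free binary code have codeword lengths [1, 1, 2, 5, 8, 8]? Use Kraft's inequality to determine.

Kraft inequality: Σ 2^(-l_i) ≤ 1 for prefix-free code
Calculating: 2^(-1) + 2^(-1) + 2^(-2) + 2^(-5) + 2^(-8) + 2^(-8)
= 0.5 + 0.5 + 0.25 + 0.03125 + 0.00390625 + 0.00390625
= 1.2891
Since 1.2891 > 1, prefix-free code does not exist


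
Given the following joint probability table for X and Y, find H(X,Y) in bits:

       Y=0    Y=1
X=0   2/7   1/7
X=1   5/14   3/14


H(X,Y) = -Σ p(x,y) log₂ p(x,y)
  p(0,0)=2/7: -0.2857 × log₂(0.2857) = 0.5164
  p(0,1)=1/7: -0.1429 × log₂(0.1429) = 0.4011
  p(1,0)=5/14: -0.3571 × log₂(0.3571) = 0.5305
  p(1,1)=3/14: -0.2143 × log₂(0.2143) = 0.4762
H(X,Y) = 1.9242 bits


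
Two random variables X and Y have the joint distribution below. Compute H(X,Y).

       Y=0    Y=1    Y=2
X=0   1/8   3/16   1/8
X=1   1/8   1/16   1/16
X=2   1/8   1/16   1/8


H(X,Y) = -Σ p(x,y) log₂ p(x,y)
  p(0,0)=1/8: -0.1250 × log₂(0.1250) = 0.3750
  p(0,1)=3/16: -0.1875 × log₂(0.1875) = 0.4528
  p(0,2)=1/8: -0.1250 × log₂(0.1250) = 0.3750
  p(1,0)=1/8: -0.1250 × log₂(0.1250) = 0.3750
  p(1,1)=1/16: -0.0625 × log₂(0.0625) = 0.2500
  p(1,2)=1/16: -0.0625 × log₂(0.0625) = 0.2500
  p(2,0)=1/8: -0.1250 × log₂(0.1250) = 0.3750
  p(2,1)=1/16: -0.0625 × log₂(0.0625) = 0.2500
  p(2,2)=1/8: -0.1250 × log₂(0.1250) = 0.3750
H(X,Y) = 3.0778 bits


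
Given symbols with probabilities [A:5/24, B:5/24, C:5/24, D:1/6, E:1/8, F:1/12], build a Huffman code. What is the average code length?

Huffman tree construction:
Combine smallest probabilities repeatedly
Resulting codes:
  A: 111 (length 3)
  B: 00 (length 2)
  C: 01 (length 2)
  D: 110 (length 3)
  E: 101 (length 3)
  F: 100 (length 3)
Average length = Σ p(s) × length(s) = 2.5833 bits


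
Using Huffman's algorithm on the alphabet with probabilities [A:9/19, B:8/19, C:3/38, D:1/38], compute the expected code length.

Huffman tree construction:
Combine smallest probabilities repeatedly
Resulting codes:
  A: 0 (length 1)
  B: 11 (length 2)
  C: 101 (length 3)
  D: 100 (length 3)
Average length = Σ p(s) × length(s) = 1.6316 bits


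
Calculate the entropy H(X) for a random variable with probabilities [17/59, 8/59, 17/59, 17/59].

H(X) = -Σ p(x) log₂ p(x)
  -17/59 × log₂(17/59) = 0.5173
  -8/59 × log₂(8/59) = 0.3909
  -17/59 × log₂(17/59) = 0.5173
  -17/59 × log₂(17/59) = 0.5173
H(X) = 1.9426 bits


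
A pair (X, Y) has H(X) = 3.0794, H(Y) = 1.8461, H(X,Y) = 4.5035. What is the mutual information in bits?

I(X;Y) = H(X) + H(Y) - H(X,Y)
I(X;Y) = 3.0794 + 1.8461 - 4.5035 = 0.422 bits


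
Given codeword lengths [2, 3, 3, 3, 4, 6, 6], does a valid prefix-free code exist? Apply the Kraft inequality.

Kraft inequality: Σ 2^(-l_i) ≤ 1 for prefix-free code
Calculating: 2^(-2) + 2^(-3) + 2^(-3) + 2^(-3) + 2^(-4) + 2^(-6) + 2^(-6)
= 0.25 + 0.125 + 0.125 + 0.125 + 0.0625 + 0.015625 + 0.015625
= 0.7188
Since 0.7188 ≤ 1, prefix-free code exists


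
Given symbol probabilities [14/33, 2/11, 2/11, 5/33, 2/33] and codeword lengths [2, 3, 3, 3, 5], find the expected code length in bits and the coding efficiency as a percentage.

Average length L = Σ p_i × l_i = 2.6970 bits
Entropy H = 2.0768 bits
Efficiency η = H/L × 100% = 77.00%


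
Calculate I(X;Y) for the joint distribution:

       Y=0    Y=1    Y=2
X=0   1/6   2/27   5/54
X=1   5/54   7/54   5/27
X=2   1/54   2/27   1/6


H(X) = 1.5610, H(Y) = 1.5466, H(X,Y) = 2.9929
I(X;Y) = H(X) + H(Y) - H(X,Y) = 0.1148 bits


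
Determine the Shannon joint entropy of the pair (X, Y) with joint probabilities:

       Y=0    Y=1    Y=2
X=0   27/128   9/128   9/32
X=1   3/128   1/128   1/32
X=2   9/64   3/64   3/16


H(X,Y) = -Σ p(x,y) log₂ p(x,y)
  p(0,0)=27/128: -0.2109 × log₂(0.2109) = 0.4736
  p(0,1)=9/128: -0.0703 × log₂(0.0703) = 0.2693
  p(0,2)=9/32: -0.2812 × log₂(0.2812) = 0.5147
  p(1,0)=3/128: -0.0234 × log₂(0.0234) = 0.1269
  p(1,1)=1/128: -0.0078 × log₂(0.0078) = 0.0547
  p(1,2)=1/32: -0.0312 × log₂(0.0312) = 0.1562
  p(2,0)=9/64: -0.1406 × log₂(0.1406) = 0.3980
  p(2,1)=3/64: -0.0469 × log₂(0.0469) = 0.2070
  p(2,2)=3/16: -0.1875 × log₂(0.1875) = 0.4528
H(X,Y) = 2.6532 bits


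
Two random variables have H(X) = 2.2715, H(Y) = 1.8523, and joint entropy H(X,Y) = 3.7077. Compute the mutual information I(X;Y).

I(X;Y) = H(X) + H(Y) - H(X,Y)
I(X;Y) = 2.2715 + 1.8523 - 3.7077 = 0.4161 bits


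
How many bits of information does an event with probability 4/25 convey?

Information content I(x) = -log₂(p(x))
I = -log₂(4/25) = -log₂(0.1600)
I = 2.6439 bits


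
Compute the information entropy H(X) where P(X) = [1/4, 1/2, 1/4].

H(X) = -Σ p(x) log₂ p(x)
  -1/4 × log₂(1/4) = 0.5000
  -1/2 × log₂(1/2) = 0.5000
  -1/4 × log₂(1/4) = 0.5000
H(X) = 1.5000 bits


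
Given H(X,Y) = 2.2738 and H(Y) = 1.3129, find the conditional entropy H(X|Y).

Chain rule: H(X,Y) = H(X|Y) + H(Y)
H(X|Y) = H(X,Y) - H(Y) = 2.2738 - 1.3129 = 0.9609 bits


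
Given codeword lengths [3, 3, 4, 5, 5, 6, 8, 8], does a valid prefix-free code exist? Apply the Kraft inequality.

Kraft inequality: Σ 2^(-l_i) ≤ 1 for prefix-free code
Calculating: 2^(-3) + 2^(-3) + 2^(-4) + 2^(-5) + 2^(-5) + 2^(-6) + 2^(-8) + 2^(-8)
= 0.125 + 0.125 + 0.0625 + 0.03125 + 0.03125 + 0.015625 + 0.00390625 + 0.00390625
= 0.3984
Since 0.3984 ≤ 1, prefix-free code exists


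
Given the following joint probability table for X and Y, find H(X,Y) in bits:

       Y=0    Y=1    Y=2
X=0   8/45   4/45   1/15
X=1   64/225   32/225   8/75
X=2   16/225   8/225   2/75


H(X,Y) = -Σ p(x,y) log₂ p(x,y)
  p(0,0)=8/45: -0.1778 × log₂(0.1778) = 0.4430
  p(0,1)=4/45: -0.0889 × log₂(0.0889) = 0.3104
  p(0,2)=1/15: -0.0667 × log₂(0.0667) = 0.2605
  p(1,0)=64/225: -0.2844 × log₂(0.2844) = 0.5159
  p(1,1)=32/225: -0.1422 × log₂(0.1422) = 0.4002
  p(1,2)=8/75: -0.1067 × log₂(0.1067) = 0.3444
  p(2,0)=16/225: -0.0711 × log₂(0.0711) = 0.2712
  p(2,1)=8/225: -0.0356 × log₂(0.0356) = 0.1712
  p(2,2)=2/75: -0.0267 × log₂(0.0267) = 0.1394
H(X,Y) = 2.8561 bits


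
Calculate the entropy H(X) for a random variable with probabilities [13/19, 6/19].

H(X) = -Σ p(x) log₂ p(x)
  -13/19 × log₂(13/19) = 0.3746
  -6/19 × log₂(6/19) = 0.5251
H(X) = 0.8997 bits


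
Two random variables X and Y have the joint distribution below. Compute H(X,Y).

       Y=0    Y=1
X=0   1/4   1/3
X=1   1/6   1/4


H(X,Y) = -Σ p(x,y) log₂ p(x,y)
  p(0,0)=1/4: -0.2500 × log₂(0.2500) = 0.5000
  p(0,1)=1/3: -0.3333 × log₂(0.3333) = 0.5283
  p(1,0)=1/6: -0.1667 × log₂(0.1667) = 0.4308
  p(1,1)=1/4: -0.2500 × log₂(0.2500) = 0.5000
H(X,Y) = 1.9591 bits


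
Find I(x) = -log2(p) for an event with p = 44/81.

Information content I(x) = -log₂(p(x))
I = -log₂(44/81) = -log₂(0.5432)
I = 0.8804 bits


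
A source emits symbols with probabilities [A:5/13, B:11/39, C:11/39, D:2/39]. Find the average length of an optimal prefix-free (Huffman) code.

Huffman tree construction:
Combine smallest probabilities repeatedly
Resulting codes:
  A: 0 (length 1)
  B: 111 (length 3)
  C: 10 (length 2)
  D: 110 (length 3)
Average length = Σ p(s) × length(s) = 1.9487 bits


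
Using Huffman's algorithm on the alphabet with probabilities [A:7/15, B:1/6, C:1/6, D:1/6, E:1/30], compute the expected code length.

Huffman tree construction:
Combine smallest probabilities repeatedly
Resulting codes:
  A: 0 (length 1)
  B: 101 (length 3)
  C: 110 (length 3)
  D: 111 (length 3)
  E: 100 (length 3)
Average length = Σ p(s) × length(s) = 2.0667 bits


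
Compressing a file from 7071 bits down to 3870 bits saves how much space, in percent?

Space savings = (1 - Compressed/Original) × 100%
= (1 - 3870/7071) × 100%
= 45.27%


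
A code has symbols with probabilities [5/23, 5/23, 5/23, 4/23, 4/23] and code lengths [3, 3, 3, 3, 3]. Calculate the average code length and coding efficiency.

Average length L = Σ p_i × l_i = 3.0000 bits
Entropy H = 2.3136 bits
Efficiency η = H/L × 100% = 77.12%


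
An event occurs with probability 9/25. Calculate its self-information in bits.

Information content I(x) = -log₂(p(x))
I = -log₂(9/25) = -log₂(0.3600)
I = 1.4739 bits


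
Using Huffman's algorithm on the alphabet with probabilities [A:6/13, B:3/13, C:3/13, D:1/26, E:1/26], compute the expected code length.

Huffman tree construction:
Combine smallest probabilities repeatedly
Resulting codes:
  A: 0 (length 1)
  B: 111 (length 3)
  C: 10 (length 2)
  D: 1100 (length 4)
  E: 1101 (length 4)
Average length = Σ p(s) × length(s) = 1.9231 bits


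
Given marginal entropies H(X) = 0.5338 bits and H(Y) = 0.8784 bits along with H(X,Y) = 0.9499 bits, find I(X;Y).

I(X;Y) = H(X) + H(Y) - H(X,Y)
I(X;Y) = 0.5338 + 0.8784 - 0.9499 = 0.4623 bits


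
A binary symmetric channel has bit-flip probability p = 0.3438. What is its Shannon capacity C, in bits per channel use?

For BSC with error probability p:
C = 1 - H(p) where H(p) is binary entropy
H(0.3438) = -0.3438 × log₂(0.3438) - 0.6562 × log₂(0.6562)
H(p) = 0.9284
C = 1 - 0.9284 = 0.0716 bits/use


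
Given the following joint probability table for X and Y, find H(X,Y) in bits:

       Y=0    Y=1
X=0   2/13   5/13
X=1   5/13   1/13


H(X,Y) = -Σ p(x,y) log₂ p(x,y)
  p(0,0)=2/13: -0.1538 × log₂(0.1538) = 0.4155
  p(0,1)=5/13: -0.3846 × log₂(0.3846) = 0.5302
  p(1,0)=5/13: -0.3846 × log₂(0.3846) = 0.5302
  p(1,1)=1/13: -0.0769 × log₂(0.0769) = 0.2846
H(X,Y) = 1.7605 bits


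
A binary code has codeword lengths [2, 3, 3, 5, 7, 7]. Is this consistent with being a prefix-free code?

Kraft inequality: Σ 2^(-l_i) ≤ 1 for prefix-free code
Calculating: 2^(-2) + 2^(-3) + 2^(-3) + 2^(-5) + 2^(-7) + 2^(-7)
= 0.25 + 0.125 + 0.125 + 0.03125 + 0.0078125 + 0.0078125
= 0.5469
Since 0.5469 ≤ 1, prefix-free code exists


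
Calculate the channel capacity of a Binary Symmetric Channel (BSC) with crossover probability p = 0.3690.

For BSC with error probability p:
C = 1 - H(p) where H(p) is binary entropy
H(0.3690) = -0.3690 × log₂(0.3690) - 0.6310 × log₂(0.6310)
H(p) = 0.9499
C = 1 - 0.9499 = 0.0501 bits/use


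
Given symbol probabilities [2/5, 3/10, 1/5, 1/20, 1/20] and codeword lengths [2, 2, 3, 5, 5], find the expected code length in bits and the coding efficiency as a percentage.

Average length L = Σ p_i × l_i = 2.5000 bits
Entropy H = 1.9464 bits
Efficiency η = H/L × 100% = 77.86%


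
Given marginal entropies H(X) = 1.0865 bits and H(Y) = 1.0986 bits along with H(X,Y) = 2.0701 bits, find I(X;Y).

I(X;Y) = H(X) + H(Y) - H(X,Y)
I(X;Y) = 1.0865 + 1.0986 - 2.0701 = 0.115 bits


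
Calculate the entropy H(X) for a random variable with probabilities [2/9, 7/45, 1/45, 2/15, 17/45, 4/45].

H(X) = -Σ p(x) log₂ p(x)
  -2/9 × log₂(2/9) = 0.4822
  -7/45 × log₂(7/45) = 0.4176
  -1/45 × log₂(1/45) = 0.1220
  -2/15 × log₂(2/15) = 0.3876
  -17/45 × log₂(17/45) = 0.5305
  -4/45 × log₂(4/45) = 0.3104
H(X) = 2.2504 bits


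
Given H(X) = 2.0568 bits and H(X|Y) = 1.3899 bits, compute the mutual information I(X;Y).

I(X;Y) = H(X) - H(X|Y)
I(X;Y) = 2.0568 - 1.3899 = 0.6669 bits


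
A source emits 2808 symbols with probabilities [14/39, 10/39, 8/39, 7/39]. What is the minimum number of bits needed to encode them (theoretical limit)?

Entropy H = 1.9476 bits/symbol
Minimum bits = H × n = 1.9476 × 2808
= 5468.90 bits


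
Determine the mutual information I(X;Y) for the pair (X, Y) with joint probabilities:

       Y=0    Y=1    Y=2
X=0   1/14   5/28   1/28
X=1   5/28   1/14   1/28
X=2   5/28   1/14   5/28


H(X) = 1.5567, H(Y) = 1.5502, H(X,Y) = 2.9345
I(X;Y) = H(X) + H(Y) - H(X,Y) = 0.1723 bits


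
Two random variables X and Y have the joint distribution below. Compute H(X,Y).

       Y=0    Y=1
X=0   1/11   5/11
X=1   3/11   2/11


H(X,Y) = -Σ p(x,y) log₂ p(x,y)
  p(0,0)=1/11: -0.0909 × log₂(0.0909) = 0.3145
  p(0,1)=5/11: -0.4545 × log₂(0.4545) = 0.5170
  p(1,0)=3/11: -0.2727 × log₂(0.2727) = 0.5112
  p(1,1)=2/11: -0.1818 × log₂(0.1818) = 0.4472
H(X,Y) = 1.7899 bits


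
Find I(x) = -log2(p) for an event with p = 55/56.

Information content I(x) = -log₂(p(x))
I = -log₂(55/56) = -log₂(0.9821)
I = 0.0260 bits


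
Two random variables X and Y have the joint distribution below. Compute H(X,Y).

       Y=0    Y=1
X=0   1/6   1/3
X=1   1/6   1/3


H(X,Y) = -Σ p(x,y) log₂ p(x,y)
  p(0,0)=1/6: -0.1667 × log₂(0.1667) = 0.4308
  p(0,1)=1/3: -0.3333 × log₂(0.3333) = 0.5283
  p(1,0)=1/6: -0.1667 × log₂(0.1667) = 0.4308
  p(1,1)=1/3: -0.3333 × log₂(0.3333) = 0.5283
H(X,Y) = 1.9183 bits


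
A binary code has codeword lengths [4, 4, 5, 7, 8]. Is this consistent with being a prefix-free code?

Kraft inequality: Σ 2^(-l_i) ≤ 1 for prefix-free code
Calculating: 2^(-4) + 2^(-4) + 2^(-5) + 2^(-7) + 2^(-8)
= 0.0625 + 0.0625 + 0.03125 + 0.0078125 + 0.00390625
= 0.1680
Since 0.1680 ≤ 1, prefix-free code exists


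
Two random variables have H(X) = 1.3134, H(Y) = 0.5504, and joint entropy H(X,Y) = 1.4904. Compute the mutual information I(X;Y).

I(X;Y) = H(X) + H(Y) - H(X,Y)
I(X;Y) = 1.3134 + 0.5504 - 1.4904 = 0.3734 bits


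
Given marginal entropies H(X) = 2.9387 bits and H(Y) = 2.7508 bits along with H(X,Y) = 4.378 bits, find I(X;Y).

I(X;Y) = H(X) + H(Y) - H(X,Y)
I(X;Y) = 2.9387 + 2.7508 - 4.378 = 1.3115 bits


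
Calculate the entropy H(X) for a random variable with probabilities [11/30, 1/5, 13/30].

H(X) = -Σ p(x) log₂ p(x)
  -11/30 × log₂(11/30) = 0.5307
  -1/5 × log₂(1/5) = 0.4644
  -13/30 × log₂(13/30) = 0.5228
H(X) = 1.5179 bits


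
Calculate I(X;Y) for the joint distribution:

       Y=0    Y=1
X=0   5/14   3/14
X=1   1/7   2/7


H(X) = 0.9852, H(Y) = 1.0000, H(X,Y) = 1.9242
I(X;Y) = H(X) + H(Y) - H(X,Y) = 0.0611 bits


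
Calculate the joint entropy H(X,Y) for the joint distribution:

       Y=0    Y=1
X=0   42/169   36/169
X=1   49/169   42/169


H(X,Y) = -Σ p(x,y) log₂ p(x,y)
  p(0,0)=42/169: -0.2485 × log₂(0.2485) = 0.4992
  p(0,1)=36/169: -0.2130 × log₂(0.2130) = 0.4752
  p(1,0)=49/169: -0.2899 × log₂(0.2899) = 0.5179
  p(1,1)=42/169: -0.2485 × log₂(0.2485) = 0.4992
H(X,Y) = 1.9915 bits


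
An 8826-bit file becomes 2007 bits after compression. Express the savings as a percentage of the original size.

Space savings = (1 - Compressed/Original) × 100%
= (1 - 2007/8826) × 100%
= 77.26%


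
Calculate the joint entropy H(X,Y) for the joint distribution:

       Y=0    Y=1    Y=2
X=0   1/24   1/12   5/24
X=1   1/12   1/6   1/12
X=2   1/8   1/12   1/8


H(X,Y) = -Σ p(x,y) log₂ p(x,y)
  p(0,0)=1/24: -0.0417 × log₂(0.0417) = 0.1910
  p(0,1)=1/12: -0.0833 × log₂(0.0833) = 0.2987
  p(0,2)=5/24: -0.2083 × log₂(0.2083) = 0.4715
  p(1,0)=1/12: -0.0833 × log₂(0.0833) = 0.2987
  p(1,1)=1/6: -0.1667 × log₂(0.1667) = 0.4308
  p(1,2)=1/12: -0.0833 × log₂(0.0833) = 0.2987
  p(2,0)=1/8: -0.1250 × log₂(0.1250) = 0.3750
  p(2,1)=1/12: -0.0833 × log₂(0.0833) = 0.2987
  p(2,2)=1/8: -0.1250 × log₂(0.1250) = 0.3750
H(X,Y) = 3.0383 bits


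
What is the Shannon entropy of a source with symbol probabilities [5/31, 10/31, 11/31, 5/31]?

H(X) = -Σ p(x) log₂ p(x)
  -5/31 × log₂(5/31) = 0.4246
  -10/31 × log₂(10/31) = 0.5265
  -11/31 × log₂(11/31) = 0.5304
  -5/31 × log₂(5/31) = 0.4246
H(X) = 1.9061 bits


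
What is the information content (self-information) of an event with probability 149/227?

Information content I(x) = -log₂(p(x))
I = -log₂(149/227) = -log₂(0.6564)
I = 0.6074 bits


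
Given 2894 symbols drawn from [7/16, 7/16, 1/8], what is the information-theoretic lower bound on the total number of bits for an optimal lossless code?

Entropy H = 1.4186 bits/symbol
Minimum bits = H × n = 1.4186 × 2894
= 4105.33 bits


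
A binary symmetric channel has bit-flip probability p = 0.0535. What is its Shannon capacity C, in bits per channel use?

For BSC with error probability p:
C = 1 - H(p) where H(p) is binary entropy
H(0.0535) = -0.0535 × log₂(0.0535) - 0.9465 × log₂(0.9465)
H(p) = 0.3011
C = 1 - 0.3011 = 0.6989 bits/use


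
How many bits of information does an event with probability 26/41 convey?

Information content I(x) = -log₂(p(x))
I = -log₂(26/41) = -log₂(0.6341)
I = 0.6571 bits


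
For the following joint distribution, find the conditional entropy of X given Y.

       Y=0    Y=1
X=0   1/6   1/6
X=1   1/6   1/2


H(X|Y) = Σ_y p(y) H(X|Y=y)
  p(Y=0) = 1/3, H(X|Y=0) = 1.0000
  p(Y=1) = 2/3, H(X|Y=1) = 0.8113
H(X|Y) = 0.3333×1.0000 + 0.6667×0.8113 = 0.8742 bits


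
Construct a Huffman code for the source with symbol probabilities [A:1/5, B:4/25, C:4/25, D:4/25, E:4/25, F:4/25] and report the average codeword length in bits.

Huffman tree construction:
Combine smallest probabilities repeatedly
Resulting codes:
  A: 01 (length 2)
  B: 100 (length 3)
  C: 101 (length 3)
  D: 110 (length 3)
  E: 111 (length 3)
  F: 00 (length 2)
Average length = Σ p(s) × length(s) = 2.6400 bits


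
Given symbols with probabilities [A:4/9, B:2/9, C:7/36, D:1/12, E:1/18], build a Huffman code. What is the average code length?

Huffman tree construction:
Combine smallest probabilities repeatedly
Resulting codes:
  A: 0 (length 1)
  B: 10 (length 2)
  C: 111 (length 3)
  D: 1101 (length 4)
  E: 1100 (length 4)
Average length = Σ p(s) × length(s) = 2.0278 bits


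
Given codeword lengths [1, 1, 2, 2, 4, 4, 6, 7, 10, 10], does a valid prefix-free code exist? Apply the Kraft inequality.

Kraft inequality: Σ 2^(-l_i) ≤ 1 for prefix-free code
Calculating: 2^(-1) + 2^(-1) + 2^(-2) + 2^(-2) + 2^(-4) + 2^(-4) + 2^(-6) + 2^(-7) + 2^(-10) + 2^(-10)
= 0.5 + 0.5 + 0.25 + 0.25 + 0.0625 + 0.0625 + 0.015625 + 0.0078125 + 0.0009765625 + 0.0009765625
= 1.6504
Since 1.6504 > 1, prefix-free code does not exist


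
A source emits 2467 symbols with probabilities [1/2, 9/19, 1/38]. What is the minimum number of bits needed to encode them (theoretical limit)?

Entropy H = 1.1487 bits/symbol
Minimum bits = H × n = 1.1487 × 2467
= 2833.93 bits


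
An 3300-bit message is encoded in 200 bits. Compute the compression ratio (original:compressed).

Compression ratio = Original / Compressed
= 3300 / 200 = 16.50:1


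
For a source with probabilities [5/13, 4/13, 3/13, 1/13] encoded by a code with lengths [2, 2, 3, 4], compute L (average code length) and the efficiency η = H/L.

Average length L = Σ p_i × l_i = 2.3846 bits
Entropy H = 1.8262 bits
Efficiency η = H/L × 100% = 76.58%


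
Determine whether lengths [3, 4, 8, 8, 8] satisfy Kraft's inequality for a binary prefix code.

Kraft inequality: Σ 2^(-l_i) ≤ 1 for prefix-free code
Calculating: 2^(-3) + 2^(-4) + 2^(-8) + 2^(-8) + 2^(-8)
= 0.125 + 0.0625 + 0.00390625 + 0.00390625 + 0.00390625
= 0.1992
Since 0.1992 ≤ 1, prefix-free code exists


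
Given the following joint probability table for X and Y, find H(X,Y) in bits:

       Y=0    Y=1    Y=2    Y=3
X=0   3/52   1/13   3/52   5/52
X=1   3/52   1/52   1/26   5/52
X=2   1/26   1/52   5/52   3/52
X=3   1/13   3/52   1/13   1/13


H(X,Y) = -Σ p(x,y) log₂ p(x,y)
  p(0,0)=3/52: -0.0577 × log₂(0.0577) = 0.2374
  p(0,1)=1/13: -0.0769 × log₂(0.0769) = 0.2846
  p(0,2)=3/52: -0.0577 × log₂(0.0577) = 0.2374
  p(0,3)=5/52: -0.0962 × log₂(0.0962) = 0.3249
  p(1,0)=3/52: -0.0577 × log₂(0.0577) = 0.2374
  p(1,1)=1/52: -0.0192 × log₂(0.0192) = 0.1096
  p(1,2)=1/26: -0.0385 × log₂(0.0385) = 0.1808
  p(1,3)=5/52: -0.0962 × log₂(0.0962) = 0.3249
  p(2,0)=1/26: -0.0385 × log₂(0.0385) = 0.1808
  p(2,1)=1/52: -0.0192 × log₂(0.0192) = 0.1096
  p(2,2)=5/52: -0.0962 × log₂(0.0962) = 0.3249
  p(2,3)=3/52: -0.0577 × log₂(0.0577) = 0.2374
  p(3,0)=1/13: -0.0769 × log₂(0.0769) = 0.2846
  p(3,1)=3/52: -0.0577 × log₂(0.0577) = 0.2374
  p(3,2)=1/13: -0.0769 × log₂(0.0769) = 0.2846
  p(3,3)=1/13: -0.0769 × log₂(0.0769) = 0.2846
H(X,Y) = 3.8811 bits


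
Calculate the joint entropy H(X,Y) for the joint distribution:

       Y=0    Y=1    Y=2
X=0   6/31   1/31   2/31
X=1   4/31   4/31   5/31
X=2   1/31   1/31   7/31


H(X,Y) = -Σ p(x,y) log₂ p(x,y)
  p(0,0)=6/31: -0.1935 × log₂(0.1935) = 0.4586
  p(0,1)=1/31: -0.0323 × log₂(0.0323) = 0.1598
  p(0,2)=2/31: -0.0645 × log₂(0.0645) = 0.2551
  p(1,0)=4/31: -0.1290 × log₂(0.1290) = 0.3812
  p(1,1)=4/31: -0.1290 × log₂(0.1290) = 0.3812
  p(1,2)=5/31: -0.1613 × log₂(0.1613) = 0.4246
  p(2,0)=1/31: -0.0323 × log₂(0.0323) = 0.1598
  p(2,1)=1/31: -0.0323 × log₂(0.0323) = 0.1598
  p(2,2)=7/31: -0.2258 × log₂(0.2258) = 0.4848
H(X,Y) = 2.8648 bits


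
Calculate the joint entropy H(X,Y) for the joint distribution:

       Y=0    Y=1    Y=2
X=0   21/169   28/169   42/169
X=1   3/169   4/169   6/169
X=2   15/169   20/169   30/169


H(X,Y) = -Σ p(x,y) log₂ p(x,y)
  p(0,0)=21/169: -0.1243 × log₂(0.1243) = 0.3738
  p(0,1)=28/169: -0.1657 × log₂(0.1657) = 0.4297
  p(0,2)=42/169: -0.2485 × log₂(0.2485) = 0.4992
  p(1,0)=3/169: -0.0178 × log₂(0.0178) = 0.1032
  p(1,1)=4/169: -0.0237 × log₂(0.0237) = 0.1278
  p(1,2)=6/169: -0.0355 × log₂(0.0355) = 0.1710
  p(2,0)=15/169: -0.0888 × log₂(0.0888) = 0.3101
  p(2,1)=20/169: -0.1183 × log₂(0.1183) = 0.3644
  p(2,2)=30/169: -0.1775 × log₂(0.1775) = 0.4427
H(X,Y) = 2.8220 bits


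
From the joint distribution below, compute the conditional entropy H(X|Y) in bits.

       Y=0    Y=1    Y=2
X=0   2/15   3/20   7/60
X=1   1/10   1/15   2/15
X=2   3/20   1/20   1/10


H(X|Y) = Σ_y p(y) H(X|Y=y)
  p(Y=0) = 23/60, H(X|Y=0) = 1.5653
  p(Y=1) = 4/15, H(X|Y=1) = 1.4197
  p(Y=2) = 7/20, H(X|Y=2) = 1.5751
H(X|Y) = 0.3833×1.5653 + 0.2667×1.4197 + 0.3500×1.5751 = 1.5299 bits


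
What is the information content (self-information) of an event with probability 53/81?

Information content I(x) = -log₂(p(x))
I = -log₂(53/81) = -log₂(0.6543)
I = 0.6119 bits


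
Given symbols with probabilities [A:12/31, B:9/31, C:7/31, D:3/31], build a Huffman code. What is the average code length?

Huffman tree construction:
Combine smallest probabilities repeatedly
Resulting codes:
  A: 0 (length 1)
  B: 10 (length 2)
  C: 111 (length 3)
  D: 110 (length 3)
Average length = Σ p(s) × length(s) = 1.9355 bits


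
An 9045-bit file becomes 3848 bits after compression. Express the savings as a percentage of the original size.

Space savings = (1 - Compressed/Original) × 100%
= (1 - 3848/9045) × 100%
= 57.46%


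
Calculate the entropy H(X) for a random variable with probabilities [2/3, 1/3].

H(X) = -Σ p(x) log₂ p(x)
  -2/3 × log₂(2/3) = 0.3900
  -1/3 × log₂(1/3) = 0.5283
H(X) = 0.9183 bits


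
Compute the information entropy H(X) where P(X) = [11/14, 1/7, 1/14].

H(X) = -Σ p(x) log₂ p(x)
  -11/14 × log₂(11/14) = 0.2734
  -1/7 × log₂(1/7) = 0.4011
  -1/14 × log₂(1/14) = 0.2720
H(X) = 0.9464 bits


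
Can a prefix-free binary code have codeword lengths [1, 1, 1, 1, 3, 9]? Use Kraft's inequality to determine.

Kraft inequality: Σ 2^(-l_i) ≤ 1 for prefix-free code
Calculating: 2^(-1) + 2^(-1) + 2^(-1) + 2^(-1) + 2^(-3) + 2^(-9)
= 0.5 + 0.5 + 0.5 + 0.5 + 0.125 + 0.001953125
= 2.1270
Since 2.1270 > 1, prefix-free code does not exist


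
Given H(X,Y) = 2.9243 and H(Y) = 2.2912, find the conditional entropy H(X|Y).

Chain rule: H(X,Y) = H(X|Y) + H(Y)
H(X|Y) = H(X,Y) - H(Y) = 2.9243 - 2.2912 = 0.6331 bits


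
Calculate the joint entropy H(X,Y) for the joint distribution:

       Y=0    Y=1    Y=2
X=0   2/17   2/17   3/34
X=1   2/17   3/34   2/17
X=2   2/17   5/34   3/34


H(X,Y) = -Σ p(x,y) log₂ p(x,y)
  p(0,0)=2/17: -0.1176 × log₂(0.1176) = 0.3632
  p(0,1)=2/17: -0.1176 × log₂(0.1176) = 0.3632
  p(0,2)=3/34: -0.0882 × log₂(0.0882) = 0.3090
  p(1,0)=2/17: -0.1176 × log₂(0.1176) = 0.3632
  p(1,1)=3/34: -0.0882 × log₂(0.0882) = 0.3090
  p(1,2)=2/17: -0.1176 × log₂(0.1176) = 0.3632
  p(2,0)=2/17: -0.1176 × log₂(0.1176) = 0.3632
  p(2,1)=5/34: -0.1471 × log₂(0.1471) = 0.4067
  p(2,2)=3/34: -0.0882 × log₂(0.0882) = 0.3090
H(X,Y) = 3.1500 bits


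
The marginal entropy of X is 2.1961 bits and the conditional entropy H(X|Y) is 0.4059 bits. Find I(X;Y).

I(X;Y) = H(X) - H(X|Y)
I(X;Y) = 2.1961 - 0.4059 = 1.7902 bits


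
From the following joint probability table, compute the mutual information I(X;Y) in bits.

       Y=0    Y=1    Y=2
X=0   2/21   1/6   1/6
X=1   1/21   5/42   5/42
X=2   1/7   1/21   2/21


H(X) = 1.5567, H(Y) = 1.5751, H(X,Y) = 3.0582
I(X;Y) = H(X) + H(Y) - H(X,Y) = 0.0735 bits


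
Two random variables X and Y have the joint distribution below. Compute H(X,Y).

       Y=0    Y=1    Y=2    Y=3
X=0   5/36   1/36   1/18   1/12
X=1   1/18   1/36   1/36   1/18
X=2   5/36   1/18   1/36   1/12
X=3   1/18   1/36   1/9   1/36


H(X,Y) = -Σ p(x,y) log₂ p(x,y)
  p(0,0)=5/36: -0.1389 × log₂(0.1389) = 0.3956
  p(0,1)=1/36: -0.0278 × log₂(0.0278) = 0.1436
  p(0,2)=1/18: -0.0556 × log₂(0.0556) = 0.2317
  p(0,3)=1/12: -0.0833 × log₂(0.0833) = 0.2987
  p(1,0)=1/18: -0.0556 × log₂(0.0556) = 0.2317
  p(1,1)=1/36: -0.0278 × log₂(0.0278) = 0.1436
  p(1,2)=1/36: -0.0278 × log₂(0.0278) = 0.1436
  p(1,3)=1/18: -0.0556 × log₂(0.0556) = 0.2317
  p(2,0)=5/36: -0.1389 × log₂(0.1389) = 0.3956
  p(2,1)=1/18: -0.0556 × log₂(0.0556) = 0.2317
  p(2,2)=1/36: -0.0278 × log₂(0.0278) = 0.1436
  p(2,3)=1/12: -0.0833 × log₂(0.0833) = 0.2987
  p(3,0)=1/18: -0.0556 × log₂(0.0556) = 0.2317
  p(3,1)=1/36: -0.0278 × log₂(0.0278) = 0.1436
  p(3,2)=1/9: -0.1111 × log₂(0.1111) = 0.3522
  p(3,3)=1/36: -0.0278 × log₂(0.0278) = 0.1436
H(X,Y) = 3.7608 bits


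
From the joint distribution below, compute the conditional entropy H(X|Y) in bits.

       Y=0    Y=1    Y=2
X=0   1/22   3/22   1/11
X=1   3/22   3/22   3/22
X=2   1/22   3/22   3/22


H(X|Y) = Σ_y p(y) H(X|Y=y)
  p(Y=0) = 5/22, H(X|Y=0) = 1.3710
  p(Y=1) = 9/22, H(X|Y=1) = 1.5850
  p(Y=2) = 4/11, H(X|Y=2) = 1.5613
H(X|Y) = 0.2273×1.3710 + 0.4091×1.5850 + 0.3636×1.5613 = 1.5277 bits


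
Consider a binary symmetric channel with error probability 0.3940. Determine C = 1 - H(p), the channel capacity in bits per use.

For BSC with error probability p:
C = 1 - H(p) where H(p) is binary entropy
H(0.3940) = -0.3940 × log₂(0.3940) - 0.6060 × log₂(0.6060)
H(p) = 0.9673
C = 1 - 0.9673 = 0.0327 bits/use


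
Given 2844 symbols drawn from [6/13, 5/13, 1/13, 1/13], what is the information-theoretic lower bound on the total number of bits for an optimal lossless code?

Entropy H = 1.6143 bits/symbol
Minimum bits = H × n = 1.6143 × 2844
= 4591.16 bits


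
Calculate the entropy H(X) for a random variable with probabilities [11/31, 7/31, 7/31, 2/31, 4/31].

H(X) = -Σ p(x) log₂ p(x)
  -11/31 × log₂(11/31) = 0.5304
  -7/31 × log₂(7/31) = 0.4848
  -7/31 × log₂(7/31) = 0.4848
  -2/31 × log₂(2/31) = 0.2551
  -4/31 × log₂(4/31) = 0.3812
H(X) = 2.1362 bits


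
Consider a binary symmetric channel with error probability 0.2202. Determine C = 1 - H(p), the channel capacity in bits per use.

For BSC with error probability p:
C = 1 - H(p) where H(p) is binary entropy
H(0.2202) = -0.2202 × log₂(0.2202) - 0.7798 × log₂(0.7798)
H(p) = 0.7605
C = 1 - 0.7605 = 0.2395 bits/use


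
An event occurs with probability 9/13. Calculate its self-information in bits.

Information content I(x) = -log₂(p(x))
I = -log₂(9/13) = -log₂(0.6923)
I = 0.5305 bits


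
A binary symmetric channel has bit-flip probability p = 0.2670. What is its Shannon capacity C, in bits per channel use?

For BSC with error probability p:
C = 1 - H(p) where H(p) is binary entropy
H(0.2670) = -0.2670 × log₂(0.2670) - 0.7330 × log₂(0.7330)
H(p) = 0.8371
C = 1 - 0.8371 = 0.1629 bits/use


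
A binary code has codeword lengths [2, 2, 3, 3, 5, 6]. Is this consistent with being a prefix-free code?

Kraft inequality: Σ 2^(-l_i) ≤ 1 for prefix-free code
Calculating: 2^(-2) + 2^(-2) + 2^(-3) + 2^(-3) + 2^(-5) + 2^(-6)
= 0.25 + 0.25 + 0.125 + 0.125 + 0.03125 + 0.015625
= 0.7969
Since 0.7969 ≤ 1, prefix-free code exists


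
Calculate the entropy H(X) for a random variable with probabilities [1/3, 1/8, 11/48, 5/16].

H(X) = -Σ p(x) log₂ p(x)
  -1/3 × log₂(1/3) = 0.5283
  -1/8 × log₂(1/8) = 0.3750
  -11/48 × log₂(11/48) = 0.4871
  -5/16 × log₂(5/16) = 0.5244
H(X) = 1.9148 bits


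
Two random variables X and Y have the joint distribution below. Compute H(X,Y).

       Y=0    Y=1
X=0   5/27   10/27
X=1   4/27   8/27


H(X,Y) = -Σ p(x,y) log₂ p(x,y)
  p(0,0)=5/27: -0.1852 × log₂(0.1852) = 0.4505
  p(0,1)=10/27: -0.3704 × log₂(0.3704) = 0.5307
  p(1,0)=4/27: -0.1481 × log₂(0.1481) = 0.4081
  p(1,1)=8/27: -0.2963 × log₂(0.2963) = 0.5200
H(X,Y) = 1.9094 bits


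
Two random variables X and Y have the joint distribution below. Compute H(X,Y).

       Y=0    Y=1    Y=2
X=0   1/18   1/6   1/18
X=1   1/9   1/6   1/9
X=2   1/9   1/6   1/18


H(X,Y) = -Σ p(x,y) log₂ p(x,y)
  p(0,0)=1/18: -0.0556 × log₂(0.0556) = 0.2317
  p(0,1)=1/6: -0.1667 × log₂(0.1667) = 0.4308
  p(0,2)=1/18: -0.0556 × log₂(0.0556) = 0.2317
  p(1,0)=1/9: -0.1111 × log₂(0.1111) = 0.3522
  p(1,1)=1/6: -0.1667 × log₂(0.1667) = 0.4308
  p(1,2)=1/9: -0.1111 × log₂(0.1111) = 0.3522
  p(2,0)=1/9: -0.1111 × log₂(0.1111) = 0.3522
  p(2,1)=1/6: -0.1667 × log₂(0.1667) = 0.4308
  p(2,2)=1/18: -0.0556 × log₂(0.0556) = 0.2317
H(X,Y) = 3.0441 bits


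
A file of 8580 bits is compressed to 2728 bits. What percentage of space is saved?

Space savings = (1 - Compressed/Original) × 100%
= (1 - 2728/8580) × 100%
= 68.21%


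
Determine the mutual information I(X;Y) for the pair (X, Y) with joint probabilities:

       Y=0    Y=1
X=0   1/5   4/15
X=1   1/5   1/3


H(X) = 0.9968, H(Y) = 0.9710, H(X,Y) = 1.9656
I(X;Y) = H(X) + H(Y) - H(X,Y) = 0.0021 bits


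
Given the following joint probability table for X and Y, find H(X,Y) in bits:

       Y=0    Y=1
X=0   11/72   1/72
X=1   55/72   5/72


H(X,Y) = -Σ p(x,y) log₂ p(x,y)
  p(0,0)=11/72: -0.1528 × log₂(0.1528) = 0.4141
  p(0,1)=1/72: -0.0139 × log₂(0.0139) = 0.0857
  p(1,0)=55/72: -0.7639 × log₂(0.7639) = 0.2968
  p(1,1)=5/72: -0.0694 × log₂(0.0694) = 0.2672
H(X,Y) = 1.0638 bits


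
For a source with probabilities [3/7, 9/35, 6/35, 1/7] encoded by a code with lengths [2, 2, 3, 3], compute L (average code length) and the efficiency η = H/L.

Average length L = Σ p_i × l_i = 2.3143 bits
Entropy H = 1.8649 bits
Efficiency η = H/L × 100% = 80.58%


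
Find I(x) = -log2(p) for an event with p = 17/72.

Information content I(x) = -log₂(p(x))
I = -log₂(17/72) = -log₂(0.2361)
I = 2.0825 bits


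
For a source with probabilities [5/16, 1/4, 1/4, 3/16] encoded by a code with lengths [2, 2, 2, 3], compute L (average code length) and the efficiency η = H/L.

Average length L = Σ p_i × l_i = 2.1875 bits
Entropy H = 1.9772 bits
Efficiency η = H/L × 100% = 90.39%


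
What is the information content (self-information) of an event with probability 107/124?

Information content I(x) = -log₂(p(x))
I = -log₂(107/124) = -log₂(0.8629)
I = 0.2127 bits


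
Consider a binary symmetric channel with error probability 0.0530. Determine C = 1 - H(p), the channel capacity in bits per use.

For BSC with error probability p:
C = 1 - H(p) where H(p) is binary entropy
H(0.0530) = -0.0530 × log₂(0.0530) - 0.9470 × log₂(0.9470)
H(p) = 0.2990
C = 1 - 0.2990 = 0.7010 bits/use


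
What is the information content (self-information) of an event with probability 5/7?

Information content I(x) = -log₂(p(x))
I = -log₂(5/7) = -log₂(0.7143)
I = 0.4854 bits


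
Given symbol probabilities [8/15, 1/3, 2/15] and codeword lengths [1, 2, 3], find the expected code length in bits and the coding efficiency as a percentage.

Average length L = Σ p_i × l_i = 1.6000 bits
Entropy H = 1.3996 bits
Efficiency η = H/L × 100% = 87.47%


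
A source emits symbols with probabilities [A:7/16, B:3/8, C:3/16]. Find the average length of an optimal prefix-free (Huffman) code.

Huffman tree construction:
Combine smallest probabilities repeatedly
Resulting codes:
  A: 0 (length 1)
  B: 11 (length 2)
  C: 10 (length 2)
Average length = Σ p(s) × length(s) = 1.5625 bits


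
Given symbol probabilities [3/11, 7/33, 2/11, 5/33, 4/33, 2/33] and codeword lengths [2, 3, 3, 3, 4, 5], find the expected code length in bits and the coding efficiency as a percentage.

Average length L = Σ p_i × l_i = 2.9697 bits
Entropy H = 2.4595 bits
Efficiency η = H/L × 100% = 82.82%


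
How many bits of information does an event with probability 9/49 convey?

Information content I(x) = -log₂(p(x))
I = -log₂(9/49) = -log₂(0.1837)
I = 2.4448 bits


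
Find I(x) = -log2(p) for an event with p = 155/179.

Information content I(x) = -log₂(p(x))
I = -log₂(155/179) = -log₂(0.8659)
I = 0.2077 bits


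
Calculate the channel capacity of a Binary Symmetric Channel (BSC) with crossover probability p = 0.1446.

For BSC with error probability p:
C = 1 - H(p) where H(p) is binary entropy
H(0.1446) = -0.1446 × log₂(0.1446) - 0.8554 × log₂(0.8554)
H(p) = 0.5962
C = 1 - 0.5962 = 0.4038 bits/use


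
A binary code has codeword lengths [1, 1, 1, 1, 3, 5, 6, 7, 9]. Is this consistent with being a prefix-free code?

Kraft inequality: Σ 2^(-l_i) ≤ 1 for prefix-free code
Calculating: 2^(-1) + 2^(-1) + 2^(-1) + 2^(-1) + 2^(-3) + 2^(-5) + 2^(-6) + 2^(-7) + 2^(-9)
= 0.5 + 0.5 + 0.5 + 0.5 + 0.125 + 0.03125 + 0.015625 + 0.0078125 + 0.001953125
= 2.1816
Since 2.1816 > 1, prefix-free code does not exist


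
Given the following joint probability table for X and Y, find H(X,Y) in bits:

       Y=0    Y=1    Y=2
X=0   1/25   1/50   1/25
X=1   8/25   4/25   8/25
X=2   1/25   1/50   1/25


H(X,Y) = -Σ p(x,y) log₂ p(x,y)
  p(0,0)=1/25: -0.0400 × log₂(0.0400) = 0.1858
  p(0,1)=1/50: -0.0200 × log₂(0.0200) = 0.1129
  p(0,2)=1/25: -0.0400 × log₂(0.0400) = 0.1858
  p(1,0)=8/25: -0.3200 × log₂(0.3200) = 0.5260
  p(1,1)=4/25: -0.1600 × log₂(0.1600) = 0.4230
  p(1,2)=8/25: -0.3200 × log₂(0.3200) = 0.5260
  p(2,0)=1/25: -0.0400 × log₂(0.0400) = 0.1858
  p(2,1)=1/50: -0.0200 × log₂(0.0200) = 0.1129
  p(2,2)=1/25: -0.0400 × log₂(0.0400) = 0.1858
H(X,Y) = 2.4439 bits


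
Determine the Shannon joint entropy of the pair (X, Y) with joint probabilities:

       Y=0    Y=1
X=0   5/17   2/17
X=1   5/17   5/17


H(X,Y) = -Σ p(x,y) log₂ p(x,y)
  p(0,0)=5/17: -0.2941 × log₂(0.2941) = 0.5193
  p(0,1)=2/17: -0.1176 × log₂(0.1176) = 0.3632
  p(1,0)=5/17: -0.2941 × log₂(0.2941) = 0.5193
  p(1,1)=5/17: -0.2941 × log₂(0.2941) = 0.5193
H(X,Y) = 1.9211 bits


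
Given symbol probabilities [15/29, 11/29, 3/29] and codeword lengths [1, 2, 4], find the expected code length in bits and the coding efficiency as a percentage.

Average length L = Σ p_i × l_i = 1.6897 bits
Entropy H = 1.3610 bits
Efficiency η = H/L × 100% = 80.55%


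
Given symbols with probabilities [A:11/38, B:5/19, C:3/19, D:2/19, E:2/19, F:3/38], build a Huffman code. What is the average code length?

Huffman tree construction:
Combine smallest probabilities repeatedly
Resulting codes:
  A: 11 (length 2)
  B: 01 (length 2)
  C: 101 (length 3)
  D: 001 (length 3)
  E: 100 (length 3)
  F: 000 (length 3)
Average length = Σ p(s) × length(s) = 2.4474 bits


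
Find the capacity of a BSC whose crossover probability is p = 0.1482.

For BSC with error probability p:
C = 1 - H(p) where H(p) is binary entropy
H(0.1482) = -0.1482 × log₂(0.1482) - 0.8518 × log₂(0.8518)
H(p) = 0.6053
C = 1 - 0.6053 = 0.3947 bits/use


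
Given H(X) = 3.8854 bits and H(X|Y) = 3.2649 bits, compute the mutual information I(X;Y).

I(X;Y) = H(X) - H(X|Y)
I(X;Y) = 3.8854 - 3.2649 = 0.6205 bits


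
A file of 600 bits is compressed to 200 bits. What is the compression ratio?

Compression ratio = Original / Compressed
= 600 / 200 = 3.00:1


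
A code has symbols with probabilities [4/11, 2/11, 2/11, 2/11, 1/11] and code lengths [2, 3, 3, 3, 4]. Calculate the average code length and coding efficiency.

Average length L = Σ p_i × l_i = 2.7273 bits
Entropy H = 2.1867 bits
Efficiency η = H/L × 100% = 80.18%


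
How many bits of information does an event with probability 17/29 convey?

Information content I(x) = -log₂(p(x))
I = -log₂(17/29) = -log₂(0.5862)
I = 0.7705 bits


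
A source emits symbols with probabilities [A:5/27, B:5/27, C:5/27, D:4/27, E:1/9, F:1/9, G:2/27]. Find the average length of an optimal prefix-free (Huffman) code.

Huffman tree construction:
Combine smallest probabilities repeatedly
Resulting codes:
  A: 110 (length 3)
  B: 111 (length 3)
  C: 00 (length 2)
  D: 101 (length 3)
  E: 011 (length 3)
  F: 100 (length 3)
  G: 010 (length 3)
Average length = Σ p(s) × length(s) = 2.8148 bits


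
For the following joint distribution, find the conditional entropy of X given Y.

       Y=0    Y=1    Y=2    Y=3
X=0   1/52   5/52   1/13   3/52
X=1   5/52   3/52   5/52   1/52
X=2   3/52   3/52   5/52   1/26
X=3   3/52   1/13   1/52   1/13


H(X|Y) = Σ_y p(y) H(X|Y=y)
  p(Y=0) = 3/13, H(X|Y=0) = 1.8250
  p(Y=1) = 15/52, H(X|Y=1) = 1.9656
  p(Y=2) = 15/52, H(X|Y=2) = 1.8256
  p(Y=3) = 5/26, H(X|Y=3) = 1.8464
H(X|Y) = 0.2308×1.8250 + 0.2885×1.9656 + 0.2885×1.8256 + 0.1923×1.8464 = 1.8699 bits


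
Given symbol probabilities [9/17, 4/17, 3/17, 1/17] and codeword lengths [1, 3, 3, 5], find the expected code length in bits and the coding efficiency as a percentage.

Average length L = Σ p_i × l_i = 2.0588 bits
Entropy H = 1.6590 bits
Efficiency η = H/L × 100% = 80.58%


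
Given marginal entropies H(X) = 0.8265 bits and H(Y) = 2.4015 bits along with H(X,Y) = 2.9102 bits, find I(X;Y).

I(X;Y) = H(X) + H(Y) - H(X,Y)
I(X;Y) = 0.8265 + 2.4015 - 2.9102 = 0.3178 bits


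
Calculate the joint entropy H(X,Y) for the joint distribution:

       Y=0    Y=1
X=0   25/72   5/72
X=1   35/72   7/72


H(X,Y) = -Σ p(x,y) log₂ p(x,y)
  p(0,0)=25/72: -0.3472 × log₂(0.3472) = 0.5299
  p(0,1)=5/72: -0.0694 × log₂(0.0694) = 0.2672
  p(1,0)=35/72: -0.4861 × log₂(0.4861) = 0.5059
  p(1,1)=7/72: -0.0972 × log₂(0.0972) = 0.3269
H(X,Y) = 1.6299 bits


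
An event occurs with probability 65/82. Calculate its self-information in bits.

Information content I(x) = -log₂(p(x))
I = -log₂(65/82) = -log₂(0.7927)
I = 0.3352 bits


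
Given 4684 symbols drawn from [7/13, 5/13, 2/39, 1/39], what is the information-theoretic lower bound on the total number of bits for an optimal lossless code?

Entropy H = 1.3664 bits/symbol
Minimum bits = H × n = 1.3664 × 4684
= 6400.10 bits


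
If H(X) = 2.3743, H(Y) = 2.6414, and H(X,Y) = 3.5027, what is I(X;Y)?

I(X;Y) = H(X) + H(Y) - H(X,Y)
I(X;Y) = 2.3743 + 2.6414 - 3.5027 = 1.513 bits


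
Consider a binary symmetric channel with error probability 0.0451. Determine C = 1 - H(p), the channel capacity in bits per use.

For BSC with error probability p:
C = 1 - H(p) where H(p) is binary entropy
H(0.0451) = -0.0451 × log₂(0.0451) - 0.9549 × log₂(0.9549)
H(p) = 0.2652
C = 1 - 0.2652 = 0.7348 bits/use


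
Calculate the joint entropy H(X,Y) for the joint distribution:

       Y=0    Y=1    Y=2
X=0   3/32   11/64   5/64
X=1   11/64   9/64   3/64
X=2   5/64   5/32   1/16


H(X,Y) = -Σ p(x,y) log₂ p(x,y)
  p(0,0)=3/32: -0.0938 × log₂(0.0938) = 0.3202
  p(0,1)=11/64: -0.1719 × log₂(0.1719) = 0.4367
  p(0,2)=5/64: -0.0781 × log₂(0.0781) = 0.2873
  p(1,0)=11/64: -0.1719 × log₂(0.1719) = 0.4367
  p(1,1)=9/64: -0.1406 × log₂(0.1406) = 0.3980
  p(1,2)=3/64: -0.0469 × log₂(0.0469) = 0.2070
  p(2,0)=5/64: -0.0781 × log₂(0.0781) = 0.2873
  p(2,1)=5/32: -0.1562 × log₂(0.1562) = 0.4184
  p(2,2)=1/16: -0.0625 × log₂(0.0625) = 0.2500
H(X,Y) = 3.0416 bits
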